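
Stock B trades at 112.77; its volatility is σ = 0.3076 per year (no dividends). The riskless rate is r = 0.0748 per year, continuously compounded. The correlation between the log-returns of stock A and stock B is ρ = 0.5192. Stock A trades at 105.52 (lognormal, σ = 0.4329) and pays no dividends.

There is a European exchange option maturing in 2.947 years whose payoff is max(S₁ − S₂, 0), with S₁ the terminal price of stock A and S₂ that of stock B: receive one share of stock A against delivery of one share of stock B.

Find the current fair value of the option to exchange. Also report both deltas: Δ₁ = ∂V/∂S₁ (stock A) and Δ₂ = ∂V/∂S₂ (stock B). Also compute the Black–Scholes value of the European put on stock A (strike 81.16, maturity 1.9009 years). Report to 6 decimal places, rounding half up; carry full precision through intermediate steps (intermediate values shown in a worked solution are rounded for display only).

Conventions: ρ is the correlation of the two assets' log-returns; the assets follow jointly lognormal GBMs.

exchange price = 24.362723
Δ1 = 0.588363
Δ2 = -0.334498
price(stock A put K=81.16) = 7.440765

σ_eff = √(σ₁² + σ₂² − 2ρσ₁σ₂) = √(0.4329² + 0.3076² − 2·0.5192·0.4329·0.3076) = 0.379140
d₁ = (ln(S₁/S₂) + (q₂ − q₁ + σ_eff²/2)T) / (σ_eff√T) = (ln(105.52/112.77) + (0.0 − 0.0 + 0.071873)·2.947) / 0.650862 = 0.223336
d₂ = d₁ − σ_eff√T = 0.223336 − 0.650862 = -0.427526
N(d₁) = 0.588363,  N(d₂) = 0.334498
V = S₁·e^{−q₁T}·N(d₁) − S₂·e^{−q₂T}·N(d₂) = 62.084067 − 37.721344 = 24.362723
Δ₁ = e^{−q₁T}·N(d₁) = 0.588363;  Δ₂ = −e^{−q₂T}·N(d₂) = -0.334498
[vanilla: stock A put K=81.16]
σ√T = 0.4329·√1.9009 = 0.596853
d₁ = (ln(S/K) + (r+σ²/2)T) / (σ√T) = (ln(105.52/81.16) + (0.0748+0.4329²/2)·1.9009) / 0.596853 = (0.262478 + 0.320304) / 0.596853 = 0.976425
d₂ = d₁ − σ√T = 0.976425 − 0.596853 = 0.379572
e^{−rT} = 0.867459
N(−d₁) = 0.164427,  N(−d₂) = 0.352132
price = K·e^{−rT}·N(−d₂) − S·N(−d₁) = 24.791098 − 17.350333 = 7.440765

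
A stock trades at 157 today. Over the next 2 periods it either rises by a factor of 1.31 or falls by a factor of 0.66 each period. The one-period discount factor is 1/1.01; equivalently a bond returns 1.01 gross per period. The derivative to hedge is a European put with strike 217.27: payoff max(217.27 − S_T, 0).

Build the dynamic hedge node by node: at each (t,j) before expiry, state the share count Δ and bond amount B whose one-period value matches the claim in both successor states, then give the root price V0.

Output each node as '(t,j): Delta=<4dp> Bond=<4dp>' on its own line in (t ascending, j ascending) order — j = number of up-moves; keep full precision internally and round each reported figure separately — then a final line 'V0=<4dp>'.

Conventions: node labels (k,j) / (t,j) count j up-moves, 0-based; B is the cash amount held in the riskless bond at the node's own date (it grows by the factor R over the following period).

(0,0): Delta=-0.7275 Bond=185.0338
(1,0): Delta=-1.0000 Bond=215.1188
(1,1): Delta=-0.6098 Bond=162.6830
V0=70.8136

Risk-neutral probability p* = (R−d)/(u−d) = (1.01−0.66)/(1.31−0.66) = 0.5385.
Expiry values: V(2,0)=148.8808, V(2,1)=81.5278, V(2,2)=0.0000
  t=1,j=0: stock 103.6200 → up 135.7422 (V=81.5278), down 68.3892 (V=148.8808). Price 111.4988; hedge Δ=-1.0000, bond B=215.1188.
  t=1,j=1: stock 205.6700 → up 269.4277 (V=0.0000), down 135.7422 (V=81.5278). Price 37.2557; hedge Δ=-0.6098, bond B=162.6830.
  t=0,j=0: stock 157.0000 → up 205.6700 (V=37.2557), down 103.6200 (V=111.4988). Price 70.8136; hedge Δ=-0.7275, bond B=185.0338.
Verification: the root portfolio costs Δ(0,0)·S0 + B(0,0) = 70.8136, matching V0.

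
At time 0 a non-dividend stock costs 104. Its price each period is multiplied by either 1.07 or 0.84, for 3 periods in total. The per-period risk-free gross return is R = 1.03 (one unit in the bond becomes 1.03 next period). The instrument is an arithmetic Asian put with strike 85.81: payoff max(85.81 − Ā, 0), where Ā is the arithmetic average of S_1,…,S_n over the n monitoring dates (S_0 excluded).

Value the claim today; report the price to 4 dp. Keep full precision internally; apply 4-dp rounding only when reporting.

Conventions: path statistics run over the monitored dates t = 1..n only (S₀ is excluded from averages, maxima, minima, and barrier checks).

price = 0.1947

No-arbitrage gives p* = (R−d)/(u−d) = 0.8261: enumerate every path, weight its payoff by its p*-probability, and discount by R^3.
Enumerate all 2^3 = 8 price paths (U = up ×1.07, D = down ×0.84); each path with k up-moves has probability p*^k·(1−p*)^(3−k).
DDD: Ā=74.1279, payoff=11.6821, prob=0.005260
UDD: Ā=94.4248, payoff=0.0000, prob=0.024986
DUD: Ā=86.4515, payoff=0.0000, prob=0.024986
UUD: Ā=110.1227, payoff=0.0000, prob=0.118682
DDU: Ā=79.7539, payoff=6.0561, prob=0.024986
UDU: Ā=101.5912, payoff=0.0000, prob=0.118682
DUU: Ā=93.6179, payoff=0.0000, prob=0.118682
UUU: Ā=119.2514, payoff=0.0000, prob=0.563738
Price = Σ prob·payoff / R^3 = 0.212766 / 1.092727 = 0.1947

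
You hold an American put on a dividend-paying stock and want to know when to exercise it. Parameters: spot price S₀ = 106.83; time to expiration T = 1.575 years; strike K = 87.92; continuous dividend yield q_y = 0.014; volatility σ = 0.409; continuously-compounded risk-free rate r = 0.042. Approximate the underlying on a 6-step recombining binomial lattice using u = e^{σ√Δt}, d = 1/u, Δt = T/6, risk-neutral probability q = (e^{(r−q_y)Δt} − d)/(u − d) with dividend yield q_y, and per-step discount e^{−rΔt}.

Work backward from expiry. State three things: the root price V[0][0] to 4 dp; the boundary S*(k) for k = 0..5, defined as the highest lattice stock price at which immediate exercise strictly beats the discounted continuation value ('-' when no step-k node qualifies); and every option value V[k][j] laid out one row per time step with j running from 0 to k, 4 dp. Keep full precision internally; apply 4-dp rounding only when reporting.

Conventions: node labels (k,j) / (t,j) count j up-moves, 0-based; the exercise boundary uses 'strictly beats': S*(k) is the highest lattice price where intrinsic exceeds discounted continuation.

price = 10.6458
boundary = - - - - 46.2027 56.9736
tree:
10.6458
15.8100 4.9645
22.7728 8.1847 1.3819
31.5723 13.2026 2.6129 0.0000
41.7173 20.6653 4.9406 0.0000 0.0000
50.4520 30.9464 9.3420 0.0000 0.0000 0.0000
57.5353 41.7173 17.6645 0.0000 0.0000 0.0000 0.0000

Δt=0.26250  u=1.23312  d=0.81095  q=0.46528  discount=0.98904
step 6 (expiry): payoffs max(K−S,0) = 57.5353 41.7173 17.6645 0.0000 0.0000 0.0000 0.0000
step 5: (k=5,j=0): S=37.4680, K−S=50.4520, hold=49.6254 ⇒ V=50.4520 exercise | (k=5,j=1): S=56.9736, K−S=30.9464, hold=30.1914 ⇒ V=30.9464 exercise | (k=5,j=2): S=86.6337, K−S=1.2863, hold=9.3420 ⇒ V=9.3420 continue | (k=5,j=3): S=131.7346, K−S=0.0000, hold=0.0000 ⇒ V=0.0000 continue | (k=5,j=4): S=200.3146, K−S=0.0000, hold=0.0000 ⇒ V=0.0000 continue | (k=5,j=5): S=304.5970, K−S=0.0000, hold=0.0000 ⇒ V=0.0000 continue  boundary S*=56.9736
step 4: (k=4,j=0): S=46.2027, K−S=41.7173, hold=40.9228 ⇒ V=41.7173 exercise | (k=4,j=1): S=70.2555, K−S=17.6645, hold=20.6653 ⇒ V=20.6653 continue | (k=4,j=2): S=106.8300, K−S=0.0000, hold=4.9406 ⇒ V=4.9406 continue | (k=4,j=3): S=162.4449, K−S=0.0000, hold=0.0000 ⇒ V=0.0000 continue | (k=4,j=4): S=247.0126, K−S=0.0000, hold=0.0000 ⇒ V=0.0000 continue  boundary S*=46.2027
step 3: (k=3,j=0): S=56.9736, K−S=30.9464, hold=31.5723 ⇒ V=31.5723 continue | (k=3,j=1): S=86.6337, K−S=1.2863, hold=13.2026 ⇒ V=13.2026 continue | (k=3,j=2): S=131.7346, K−S=0.0000, hold=2.6129 ⇒ V=2.6129 continue | (k=3,j=3): S=200.3146, K−S=0.0000, hold=0.0000 ⇒ V=0.0000 continue  boundary S*=-
step 2: (k=2,j=0): S=70.2555, K−S=17.6645, hold=22.7728 ⇒ V=22.7728 continue | (k=2,j=1): S=106.8300, K−S=0.0000, hold=8.1847 ⇒ V=8.1847 continue | (k=2,j=2): S=162.4449, K−S=0.0000, hold=1.3819 ⇒ V=1.3819 continue  boundary S*=-
step 1: (k=1,j=0): S=86.6337, K−S=1.2863, hold=15.8100 ⇒ V=15.8100 continue | (k=1,j=1): S=131.7346, K−S=0.0000, hold=4.9645 ⇒ V=4.9645 continue  boundary S*=-
step 0: (k=0,j=0): S=106.8300, K−S=0.0000, hold=10.6458 ⇒ V=10.6458 continue  boundary S*=-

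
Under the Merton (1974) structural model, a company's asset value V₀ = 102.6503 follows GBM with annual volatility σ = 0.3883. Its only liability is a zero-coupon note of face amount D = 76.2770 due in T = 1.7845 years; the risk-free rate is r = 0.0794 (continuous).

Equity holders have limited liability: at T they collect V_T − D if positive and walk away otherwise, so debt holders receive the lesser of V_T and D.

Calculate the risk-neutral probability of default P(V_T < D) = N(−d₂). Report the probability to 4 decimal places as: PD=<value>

PD=0.2788

Equity is a call on the firm's assets struck at D = 76.2770:
d₁ = [ln(V₀/D) + (r + σ²/2)T] / (σ√T)
   = [ln(102.6503/76.2770) + (0.0794 + 0.5·0.3883²)·1.7845] / (0.3883·√1.7845)
   = [0.296957 + 0.276220] / 0.518711 = 1.105001
d₂ = d₁ − σ√T = 1.105001 − 0.518711 = 0.586290
risk-neutral PD = N(−d₂) = N(-0.586290) = 0.278840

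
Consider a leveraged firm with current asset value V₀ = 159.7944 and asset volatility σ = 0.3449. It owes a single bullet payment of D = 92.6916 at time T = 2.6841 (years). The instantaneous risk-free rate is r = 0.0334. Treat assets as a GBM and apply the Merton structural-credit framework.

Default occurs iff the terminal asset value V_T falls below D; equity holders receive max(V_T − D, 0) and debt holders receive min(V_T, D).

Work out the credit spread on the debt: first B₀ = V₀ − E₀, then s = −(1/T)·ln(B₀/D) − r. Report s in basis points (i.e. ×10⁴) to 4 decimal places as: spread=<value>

spread=189.5332

Apply the equity-as-call identities (strike 92.6916, horizon 2.6841 years):
d₁ = [ln(V₀/D) + (r + σ²/2)T] / (σ√T)
   = [ln(159.7944/92.6916) + (0.0334 + 0.5·0.3449²)·2.6841] / (0.3449·√2.6841)
   = [0.544610 + 0.249294] / 0.565057 = 1.404997
d₂ = d₁ − σ√T = 1.404997 − 0.565057 = 0.839940
N(d₁) = 0.919989,  N(d₂) = 0.799529,  e^(−rT) = 0.914252
E₀ = V₀·N(d₁) − D·e^(−rT)·N(d₂)
   = 159.7944·0.919989 − 92.6916·0.914252·0.799529 = 79.254210
B₀ = V₀ − E₀ = 159.7944 − 79.254210 = 80.540190
spread = −(1/T)·ln(B₀/D) − r = −(1/2.6841)·ln(80.540190/92.6916) − 0.0334 = 0.01895332
in basis points: 0.01895332 × 10⁴ = 189.5332 bp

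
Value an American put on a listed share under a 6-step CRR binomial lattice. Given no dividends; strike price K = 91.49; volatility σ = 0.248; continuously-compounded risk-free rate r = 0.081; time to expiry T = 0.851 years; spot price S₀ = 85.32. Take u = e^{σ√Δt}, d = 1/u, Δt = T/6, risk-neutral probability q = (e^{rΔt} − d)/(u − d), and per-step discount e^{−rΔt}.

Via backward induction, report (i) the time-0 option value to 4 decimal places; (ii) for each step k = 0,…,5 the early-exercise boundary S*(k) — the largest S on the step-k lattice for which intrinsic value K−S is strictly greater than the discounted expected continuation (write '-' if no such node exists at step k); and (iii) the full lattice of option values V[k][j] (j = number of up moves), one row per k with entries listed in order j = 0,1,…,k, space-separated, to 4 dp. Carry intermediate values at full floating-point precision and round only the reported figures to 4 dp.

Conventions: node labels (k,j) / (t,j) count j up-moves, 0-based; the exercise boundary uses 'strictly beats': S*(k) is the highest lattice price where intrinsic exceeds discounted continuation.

price = 9.0966
boundary = - - 70.7825 77.7120 70.7825 77.7120
tree:
9.0966
13.9953 5.0924
20.7075 8.5416 2.2449
27.0192 13.7780 4.2362 0.5862
32.7680 20.7075 7.7853 1.2846 0.0000
38.0042 27.0192 13.7780 2.8153 0.0000 0.0000
42.7736 32.7680 20.7075 6.1700 0.0000 0.0000 0.0000

params: Δt=0.14183 u=1.09790 d=0.91083 q=0.53843 e^(-rΔt)=0.98858
t_6 payoffs: 42.7736 32.7680 20.7075 6.1700 0.0000 0.0000 0.0000
t_5: node(5,0) S=53.4858 payoff=38.0042 vs cont=36.9592 → 38.0042 [stop]  node(5,1) S=64.4708 payoff=27.0192 vs cont=25.9741 → 27.0192 [stop]  node(5,2) S=77.7120 payoff=13.7780 vs cont=12.7329 → 13.7780 [stop]  node(5,3) S=93.6728 payoff=0.0000 vs cont=2.8153 → 2.8153 [wait]  node(5,4) S=112.9116 payoff=0.0000 vs cont=0.0000 → 0.0000 [wait]  node(5,5) S=136.1017 payoff=0.0000 vs cont=0.0000 → 0.0000 [wait]  ⇒ S*(5)=77.7120
t_4: node(4,0) S=58.7220 payoff=32.7680 vs cont=31.7230 → 32.7680 [stop]  node(4,1) S=70.7825 payoff=20.7075 vs cont=19.6625 → 20.7075 [stop]  node(4,2) S=85.3200 payoff=6.1700 vs cont=7.7853 → 7.7853 [wait]  node(4,3) S=102.8433 payoff=0.0000 vs cont=1.2846 → 1.2846 [wait]  node(4,4) S=123.9655 payoff=0.0000 vs cont=0.0000 → 0.0000 [wait]  ⇒ S*(4)=70.7825
t_3: node(3,0) S=64.4708 payoff=27.0192 vs cont=25.9741 → 27.0192 [stop]  node(3,1) S=77.7120 payoff=13.7780 vs cont=13.5927 → 13.7780 [stop]  node(3,2) S=93.6728 payoff=0.0000 vs cont=4.2362 → 4.2362 [wait]  node(3,3) S=112.9116 payoff=0.0000 vs cont=0.5862 → 0.5862 [wait]  ⇒ S*(3)=77.7120
t_2: node(2,0) S=70.7825 payoff=20.7075 vs cont=19.6625 → 20.7075 [stop]  node(2,1) S=85.3200 payoff=6.1700 vs cont=8.5416 → 8.5416 [wait]  node(2,2) S=102.8433 payoff=0.0000 vs cont=2.2449 → 2.2449 [wait]  ⇒ S*(2)=70.7825
t_1: node(1,0) S=77.7120 payoff=13.7780 vs cont=13.9953 → 13.9953 [wait]  node(1,1) S=93.6728 payoff=0.0000 vs cont=5.0924 → 5.0924 [wait]  ⇒ S*(1)=-
t_0: node(0,0) S=85.3200 payoff=6.1700 vs cont=9.0966 → 9.0966 [wait]  ⇒ S*(0)=-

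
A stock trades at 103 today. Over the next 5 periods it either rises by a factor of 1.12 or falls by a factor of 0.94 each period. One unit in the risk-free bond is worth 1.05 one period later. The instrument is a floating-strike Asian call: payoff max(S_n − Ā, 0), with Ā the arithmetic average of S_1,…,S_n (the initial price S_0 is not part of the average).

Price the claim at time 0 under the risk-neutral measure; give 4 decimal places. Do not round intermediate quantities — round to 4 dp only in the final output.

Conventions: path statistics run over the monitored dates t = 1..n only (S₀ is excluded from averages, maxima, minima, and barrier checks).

price = 10.1585

Risk-neutral up-probability p* = (R−d)/(u−d) = (1.05−0.94)/(1.12−0.94) = 0.6111; the claim prices as the p*-weighted sum of path payoffs discounted by R^5.
Enumerate all 2^5 = 32 price paths (U = up ×1.12, D = down ×0.94); each path with k up-moves has probability p*^k·(1−p*)^(5−k).
DDDDD: Ā=85.8780, payoff=0.0000, prob=0.008895
UDDDD: Ā=102.3228, payoff=0.0000, prob=0.013977
DUDDD: Ā=98.6148, payoff=0.0000, prob=0.013977
UUDDD: Ā=117.4985, payoff=0.0000, prob=0.021964
DDUDD: Ā=95.1293, payoff=0.0000, prob=0.013977
UDUDD: Ā=113.3455, payoff=0.0000, prob=0.021964
DUUDD: Ā=109.6375, payoff=0.0000, prob=0.021964
UUUDD: Ā=130.6319, payoff=0.0000, prob=0.034515
DDDUD: Ā=91.8529, payoff=0.0000, prob=0.013977
UDDUD: Ā=109.4417, payoff=0.0000, prob=0.021964
DUDUD: Ā=105.7337, payoff=1.5804, prob=0.021964
UUDUD: Ā=125.9806, payoff=1.8830, prob=0.034515
DDUUD: Ā=102.2482, payoff=5.0659, prob=0.021964
UDUUD: Ā=121.8276, payoff=6.0360, prob=0.034515
DUUUD: Ā=118.1196, payoff=9.7440, prob=0.034515
UUUUD: Ā=140.7383, payoff=11.6099, prob=0.054238
DDDDU: Ā=88.7731, payoff=1.2941, prob=0.013977
UDDDU: Ā=105.7722, payoff=1.5420, prob=0.021964
DUDDU: Ā=102.0642, payoff=5.2500, prob=0.021964
UUDDU: Ā=121.6084, payoff=6.2553, prob=0.034515
DDUDU: Ā=98.5786, payoff=8.7355, prob=0.021964
UDUDU: Ā=117.4554, payoff=10.4082, prob=0.034515
DUUDU: Ā=113.7474, payoff=14.1162, prob=0.034515
UUUDU: Ā=135.5288, payoff=16.8193, prob=0.054238
DDDUU: Ā=95.3022, payoff=12.0119, prob=0.021964
UDDUU: Ā=113.5516, payoff=14.3120, prob=0.034515
DUDUU: Ā=109.8436, payoff=18.0200, prob=0.034515
UUDUU: Ā=130.8775, payoff=21.4706, prob=0.054238
DDUUU: Ā=106.3581, payoff=21.5055, prob=0.034515
UDUUU: Ā=126.7245, payoff=25.6236, prob=0.054238
DUUUU: Ā=123.0165, payoff=29.3316, prob=0.054238
UUUUU: Ā=146.5729, payoff=34.9483, prob=0.085232
Price = Σ prob·payoff / R^5 = 12.965048 / 1.276282 = 10.1585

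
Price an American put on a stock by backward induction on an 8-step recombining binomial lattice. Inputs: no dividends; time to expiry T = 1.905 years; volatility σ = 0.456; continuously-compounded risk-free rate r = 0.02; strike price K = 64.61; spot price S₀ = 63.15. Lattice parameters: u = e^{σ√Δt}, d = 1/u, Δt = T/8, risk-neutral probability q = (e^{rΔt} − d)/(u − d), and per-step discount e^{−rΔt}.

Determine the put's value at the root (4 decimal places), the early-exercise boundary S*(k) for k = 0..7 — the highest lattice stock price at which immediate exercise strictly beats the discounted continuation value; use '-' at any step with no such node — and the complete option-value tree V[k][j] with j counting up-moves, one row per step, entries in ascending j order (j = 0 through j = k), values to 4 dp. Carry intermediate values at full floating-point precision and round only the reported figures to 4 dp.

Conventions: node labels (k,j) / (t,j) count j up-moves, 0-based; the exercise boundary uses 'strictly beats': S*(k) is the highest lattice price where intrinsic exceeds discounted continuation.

price = 15.1154
boundary = - - - - 25.9309 32.3934 40.4665 50.5516
tree:
15.1154
20.1135 9.2929
25.9496 13.3405 4.5467
32.3140 18.6057 7.1798 1.4434
38.6791 25.0360 11.1060 2.5568 0.1262
43.8523 32.2166 16.7059 4.5214 0.2327 0.0000
47.9935 38.6791 24.1435 7.9808 0.4292 0.0000 0.0000
51.3085 43.8523 32.2166 14.0584 0.7916 0.0000 0.0000 0.0000
53.9621 47.9935 38.6791 24.1435 1.4600 0.0000 0.0000 0.0000 0.0000

Δt=0.23813, u=1.24922, d=0.80050, q=0.45524, disc=e^(-rΔt)=0.99525
k=8 terminal: V=max(K-S,0) → 53.9621 47.9935 38.6791 24.1435 1.4600 0.0000 0.0000 0.0000 0.0000
k=7: j=0 S=13.3015 intr=51.3085 cont=51.0015 V=51.3085[EX]; j=1 S=20.7577 intr=43.8523 cont=43.5453 V=43.8523[EX]; j=2 S=32.3934 intr=32.2166 cont=31.9096 V=32.2166[EX]; j=3 S=50.5516 intr=14.0584 cont=13.7515 V=14.0584[EX]; j=4 S=78.8882 intr=0.0000 cont=0.7916 V=0.7916[hold]; j=5 S=123.1090 intr=0.0000 cont=0.0000 V=0.0000[hold]; j=6 S=192.1177 intr=0.0000 cont=0.0000 V=0.0000[hold]; j=7 S=299.8093 intr=0.0000 cont=0.0000 V=0.0000[hold]  S*(7)=50.5516
k=6: j=0 S=16.6165 intr=47.9935 cont=47.6865 V=47.9935[EX]; j=1 S=25.9309 intr=38.6791 cont=38.3721 V=38.6791[EX]; j=2 S=40.4665 intr=24.1435 cont=23.8365 V=24.1435[EX]; j=3 S=63.1500 intr=1.4600 cont=7.9808 V=7.9808[hold]; j=4 S=98.5487 intr=0.0000 cont=0.4292 V=0.4292[hold]; j=5 S=153.7902 intr=0.0000 cont=0.0000 V=0.0000[hold]; j=6 S=239.9973 intr=0.0000 cont=0.0000 V=0.0000[hold]  S*(6)=40.4665
k=5: j=0 S=20.7577 intr=43.8523 cont=43.5453 V=43.8523[EX]; j=1 S=32.3934 intr=32.2166 cont=31.9096 V=32.2166[EX]; j=2 S=50.5516 intr=14.0584 cont=16.7059 V=16.7059[hold]; j=3 S=78.8882 intr=0.0000 cont=4.5214 V=4.5214[hold]; j=4 S=123.1090 intr=0.0000 cont=0.2327 V=0.2327[hold]; j=5 S=192.1177 intr=0.0000 cont=0.0000 V=0.0000[hold]  S*(5)=32.3934
k=4: j=0 S=25.9309 intr=38.6791 cont=38.3721 V=38.6791[EX]; j=1 S=40.4665 intr=24.1435 cont=25.0360 V=25.0360[hold]; j=2 S=63.1500 intr=1.4600 cont=11.1060 V=11.1060[hold]; j=3 S=98.5487 intr=0.0000 cont=2.5568 V=2.5568[hold]; j=4 S=153.7902 intr=0.0000 cont=0.1262 V=0.1262[hold]  S*(4)=25.9309
k=3: j=0 S=32.3934 intr=32.2166 cont=32.3140 V=32.3140[hold]; j=1 S=50.5516 intr=14.0584 cont=18.6057 V=18.6057[hold]; j=2 S=78.8882 intr=0.0000 cont=7.1798 V=7.1798[hold]; j=3 S=123.1090 intr=0.0000 cont=1.4434 V=1.4434[hold]  S*(3)=-
k=2: j=0 S=40.4665 intr=24.1435 cont=25.9496 V=25.9496[hold]; j=1 S=63.1500 intr=1.4600 cont=13.3405 V=13.3405[hold]; j=2 S=98.5487 intr=0.0000 cont=4.5467 V=4.5467[hold]  S*(2)=-
k=1: j=0 S=50.5516 intr=14.0584 cont=20.1135 V=20.1135[hold]; j=1 S=78.8882 intr=0.0000 cont=9.2929 V=9.2929[hold]  S*(1)=-
k=0: j=0 S=63.1500 intr=1.4600 cont=15.1154 V=15.1154[hold]  S*(0)=-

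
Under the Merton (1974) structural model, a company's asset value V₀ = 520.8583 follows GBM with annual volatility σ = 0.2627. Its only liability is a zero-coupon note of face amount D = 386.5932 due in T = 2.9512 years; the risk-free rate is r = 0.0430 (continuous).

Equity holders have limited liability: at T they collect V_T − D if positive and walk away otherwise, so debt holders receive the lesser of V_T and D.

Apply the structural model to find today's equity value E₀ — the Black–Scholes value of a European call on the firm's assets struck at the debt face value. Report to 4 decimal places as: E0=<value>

E0=197.7325

Apply the equity-as-call identities (strike 386.5932, horizon 2.9512 years):
d₁ = [ln(V₀/D) + (r + σ²/2)T] / (σ√T)
   = [ln(520.8583/386.5932) + (0.0430 + 0.5·0.2627²)·2.9512] / (0.2627·√2.9512)
   = [0.298105 + 0.228735] / 0.451294 = 1.167398
d₂ = d₁ − σ√T = 1.167398 − 0.451294 = 0.716105
N(d₁) = 0.878475,  N(d₂) = 0.763037,  e^(−rT) = 0.880820
E₀ = V₀·N(d₁) − D·e^(−rT)·N(d₂)
   = 520.8583·0.878475 − 386.5932·0.880820·0.763037 = 197.732540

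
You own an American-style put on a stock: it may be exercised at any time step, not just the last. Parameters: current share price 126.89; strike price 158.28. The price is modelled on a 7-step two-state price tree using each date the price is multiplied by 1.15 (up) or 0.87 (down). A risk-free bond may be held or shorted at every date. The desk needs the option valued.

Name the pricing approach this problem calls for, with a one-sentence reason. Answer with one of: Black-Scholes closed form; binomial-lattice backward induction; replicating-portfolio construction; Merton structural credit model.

framework: binomial-lattice backward induction

Key observation: the exercise right at every one of the 7 steps is what matters: each node needs max(158.28 − S, continuation), which only the stepwise tree valuation starting from spot 126.89 delivers.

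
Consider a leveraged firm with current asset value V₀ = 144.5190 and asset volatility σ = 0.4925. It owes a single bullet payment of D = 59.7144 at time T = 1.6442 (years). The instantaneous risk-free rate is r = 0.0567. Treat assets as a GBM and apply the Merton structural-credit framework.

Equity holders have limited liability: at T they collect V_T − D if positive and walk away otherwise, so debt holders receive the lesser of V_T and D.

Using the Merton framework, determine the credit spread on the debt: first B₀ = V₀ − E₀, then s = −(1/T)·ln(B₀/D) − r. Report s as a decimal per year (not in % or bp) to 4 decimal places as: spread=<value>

With assets at 144.5190 and a single debt payment of 59.7144 at 1.6442 years:
d₁ = [ln(V₀/D) + (r + σ²/2)T] / (σ√T)
   = [ln(144.5190/59.7144) + (0.0567 + 0.5·0.4925²)·1.6442] / (0.4925·√1.6442)
   = [0.883838 + 0.292632] / 0.631515 = 1.862932
d₂ = d₁ − σ√T = 1.862932 − 0.631515 = 1.231418
N(d₁) = 0.968764,  N(d₂) = 0.890917,  e^(−rT) = 0.910987
E₀ = V₀·N(d₁) − D·e^(−rT)·N(d₂)
   = 144.5190·0.968764 − 59.7144·0.910987·0.890917 = 91.539784
B₀ = V₀ − E₀ = 144.5190 − 91.539784 = 52.979216
spread = −(1/T)·ln(B₀/D) − r = −(1/1.6442)·ln(52.979216/59.7144) − 0.0567 = 0.01608526

spread=0.0161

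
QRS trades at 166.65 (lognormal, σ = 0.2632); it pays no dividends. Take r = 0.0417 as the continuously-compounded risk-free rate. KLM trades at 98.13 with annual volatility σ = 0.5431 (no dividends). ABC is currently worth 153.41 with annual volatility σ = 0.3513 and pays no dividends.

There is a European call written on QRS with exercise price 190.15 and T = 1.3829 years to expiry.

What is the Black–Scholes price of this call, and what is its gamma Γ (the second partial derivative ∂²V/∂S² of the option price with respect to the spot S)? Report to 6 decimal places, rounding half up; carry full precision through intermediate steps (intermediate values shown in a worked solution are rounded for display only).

price = 15.467682
Γ = 0.007706

σ√T = 0.2632·√1.3829 = 0.309515
d₁ = (ln(S/K) + (r+σ²/2)T) / (σ√T) = (ln(166.65/190.15) + (0.0417+0.2632²/2)·1.3829) / 0.309515 = (-0.131917 + 0.105567) / 0.309515 = -0.085136
d₂ = d₁ − σ√T = -0.085136 − 0.309515 = -0.394651
e^{−rT} = 0.943964
N(d₁) = 0.466077,  N(d₂) = 0.346550
Call price V = S·N(d₁) − K·e^{−rT}·N(d₂) = 77.671675 − 62.203993 = 15.467682
φ(d₁) = (1/√(2π))·e^{−d₁²/2} = 0.397499
Γ = φ(d₁) / (S·σ·√T) = 0.007706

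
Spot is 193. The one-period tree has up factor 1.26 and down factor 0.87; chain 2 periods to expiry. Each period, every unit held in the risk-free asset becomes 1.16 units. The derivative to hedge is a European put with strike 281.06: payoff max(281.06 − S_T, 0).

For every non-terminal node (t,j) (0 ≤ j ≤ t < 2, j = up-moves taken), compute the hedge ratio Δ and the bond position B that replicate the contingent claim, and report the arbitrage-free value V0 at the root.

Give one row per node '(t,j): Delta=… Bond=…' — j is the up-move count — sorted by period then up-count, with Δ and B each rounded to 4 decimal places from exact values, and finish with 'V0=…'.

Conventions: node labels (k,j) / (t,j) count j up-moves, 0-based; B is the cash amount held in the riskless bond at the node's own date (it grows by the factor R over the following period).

Arbitrage-free pricing uses the up-move probability p* = (R−d)/(u−d) = 0.7436, discounting each step at R = 1.16.
At maturity the claim pays: V(2,0)=134.9783, V(2,1)=69.4934, V(2,2)=0.0000
Node (1,0) S=167.9100: V=(p*·69.4934+(1−p*)·134.9783)/1.16=74.3831; Δ=(69.4934−134.9783)/(211.5666−146.0817)=-1.0000; B=V−Δ·S=242.2931
Node (1,1) S=243.1800: V=(p*·0.0000+(1−p*)·69.4934)/1.16=15.3611; Δ=(0.0000−69.4934)/(306.4068−211.5666)=-0.7327; B=V−Δ·S=193.5493
Node (0,0) S=193.0000: V=(p*·15.3611+(1−p*)·74.3831)/1.16=26.2887; Δ=(15.3611−74.3831)/(243.1800−167.9100)=-0.7841; B=V−Δ·S=177.6273
Sanity check at the root: Δ(0,0)·S0 + B(0,0) reproduces V0 = 26.2887.

(0,0): Delta=-0.7841 Bond=177.6273
(1,0): Delta=-1.0000 Bond=242.2931
(1,1): Delta=-0.7327 Bond=193.5493
V0=26.2887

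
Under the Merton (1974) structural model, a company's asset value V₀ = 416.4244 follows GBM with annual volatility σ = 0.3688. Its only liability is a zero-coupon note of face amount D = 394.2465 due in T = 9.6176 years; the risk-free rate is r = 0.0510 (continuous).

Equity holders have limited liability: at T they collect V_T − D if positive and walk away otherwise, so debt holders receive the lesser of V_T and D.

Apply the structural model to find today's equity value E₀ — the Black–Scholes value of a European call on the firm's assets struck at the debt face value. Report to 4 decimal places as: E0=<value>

Apply the equity-as-call identities (strike 394.2465, horizon 9.6176 years):
d₁ = [ln(V₀/D) + (r + σ²/2)T] / (σ√T)
   = [ln(416.4244/394.2465) + (0.0510 + 0.5·0.3688²)·9.6176] / (0.3688·√9.6176)
   = [0.054729 + 1.144559] / 1.143732 = 1.048574
d₂ = d₁ − σ√T = 1.048574 − 1.143732 = -0.095158
N(d₁) = 0.852813,  N(d₂) = 0.462095,  e^(−rT) = 0.612322
E₀ = V₀·N(d₁) − D·e^(−rT)·N(d₂)
   = 416.4244·0.852813 − 394.2465·0.612322·0.462095 = 243.579827

E0=243.5798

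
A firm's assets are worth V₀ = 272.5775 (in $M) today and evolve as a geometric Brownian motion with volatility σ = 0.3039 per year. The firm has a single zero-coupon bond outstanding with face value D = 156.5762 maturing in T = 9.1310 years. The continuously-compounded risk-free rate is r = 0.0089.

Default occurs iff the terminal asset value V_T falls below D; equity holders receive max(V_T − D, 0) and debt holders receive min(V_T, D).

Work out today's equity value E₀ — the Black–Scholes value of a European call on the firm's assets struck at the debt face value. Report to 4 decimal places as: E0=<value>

E0=153.0838

With assets at 272.5775 and a single debt payment of 156.5762 at 9.1310 years:
d₁ = [ln(V₀/D) + (r + σ²/2)T] / (σ√T)
   = [ln(272.5775/156.5762) + (0.0089 + 0.5·0.3039²)·9.1310] / (0.3039·√9.1310)
   = [0.554380 + 0.502914] / 0.918311 = 1.151346
d₂ = d₁ − σ√T = 1.151346 − 0.918311 = 0.233035
N(d₁) = 0.875205,  N(d₂) = 0.592133,  e^(−rT) = 0.921949
E₀ = V₀·N(d₁) − D·e^(−rT)·N(d₂)
   = 272.5775·0.875205 − 156.5762·0.921949·0.592133 = 153.083754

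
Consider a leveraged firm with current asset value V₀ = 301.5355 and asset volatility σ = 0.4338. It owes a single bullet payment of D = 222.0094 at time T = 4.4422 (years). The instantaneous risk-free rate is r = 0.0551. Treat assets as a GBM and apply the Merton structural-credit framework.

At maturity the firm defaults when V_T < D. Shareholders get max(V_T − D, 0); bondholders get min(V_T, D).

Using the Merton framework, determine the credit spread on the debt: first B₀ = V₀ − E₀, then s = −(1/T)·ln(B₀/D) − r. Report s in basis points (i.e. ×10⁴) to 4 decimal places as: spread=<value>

spread=477.8794

Work the structural quantities from V₀ = 301.5355 against face 222.0094:
d₁ = [ln(V₀/D) + (r + σ²/2)T] / (σ√T)
   = [ln(301.5355/222.0094) + (0.0551 + 0.5·0.4338²)·4.4422] / (0.4338·√4.4422)
   = [0.306168 + 0.662737] / 0.914300 = 1.059724
d₂ = d₁ − σ√T = 1.059724 − 0.914300 = 0.145424
N(d₁) = 0.855365,  N(d₂) = 0.557812,  e^(−rT) = 0.782888
E₀ = V₀·N(d₁) − D·e^(−rT)·N(d₂)
   = 301.5355·0.855365 − 222.0094·0.782888·0.557812 = 160.970374
B₀ = V₀ − E₀ = 301.5355 − 160.970374 = 140.565126
spread = −(1/T)·ln(B₀/D) − r = −(1/4.4422)·ln(140.565126/222.0094) − 0.0551 = 0.04778794
in basis points: 0.04778794 × 10⁴ = 477.8794 bp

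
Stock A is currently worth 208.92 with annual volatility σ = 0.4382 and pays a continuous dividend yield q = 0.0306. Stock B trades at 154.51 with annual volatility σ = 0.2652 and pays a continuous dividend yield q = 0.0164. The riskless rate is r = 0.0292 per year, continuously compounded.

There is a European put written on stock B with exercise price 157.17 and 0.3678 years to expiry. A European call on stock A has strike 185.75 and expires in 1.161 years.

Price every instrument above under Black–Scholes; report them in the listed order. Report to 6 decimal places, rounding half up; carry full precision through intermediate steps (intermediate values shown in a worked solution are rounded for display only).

price(stock B put K=157.17) = 10.889224
price(stock A call K=185.75) = 47.650685

[stock B put K=157.17]
σ√T = 0.2652·√0.3678 = 0.160835
d₁ = (ln(S/K) + (r−q+σ²/2)T) / (σ√T) = (ln(154.51/157.17) + (0.0292−0.0164+0.2652²/2)·0.3678) / 0.160835 = (-0.017069 + 0.017642) / 0.160835 = 0.003560
d₂ = d₁ − σ√T = 0.003560 − 0.160835 = -0.157275
e^{−rT} = 0.989318
e^{−qT} = 0.993986
N(−d₁) = 0.498580,  N(−d₂) = 0.562486
price = K·e^{−rT}·N(−d₂) − S·e^{−qT}·N(−d₁) = 87.461531 − 76.572308 = 10.889224
[stock A call K=185.75]
σ√T = 0.4382·√1.161 = 0.472159
d₁ = (ln(S/K) + (r−q+σ²/2)T) / (σ√T) = (ln(208.92/185.75) + (0.0292−0.0306+0.4382²/2)·1.161) / 0.472159 = (0.117550 + 0.109842) / 0.472159 = 0.481599
d₂ = d₁ − σ√T = 0.481599 − 0.472159 = 0.009440
e^{−rT} = 0.966667
e^{−qT} = 0.965097
N(d₁) = 0.684955,  N(d₂) = 0.503766
price = S·e^{−qT}·N(d₁) − K·e^{−rT}·N(d₂) = 138.106088 − 90.455403 = 47.650685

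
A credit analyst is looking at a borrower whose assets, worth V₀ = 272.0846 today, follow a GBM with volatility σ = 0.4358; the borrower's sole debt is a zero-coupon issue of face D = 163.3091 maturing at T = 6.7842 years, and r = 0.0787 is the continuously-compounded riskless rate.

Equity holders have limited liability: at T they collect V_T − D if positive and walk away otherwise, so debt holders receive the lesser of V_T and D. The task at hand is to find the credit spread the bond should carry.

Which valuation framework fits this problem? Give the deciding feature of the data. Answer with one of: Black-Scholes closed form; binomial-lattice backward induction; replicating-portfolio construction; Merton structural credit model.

Key observation: the question is about default risk generated by asset-value dynamics against a debt face of 163.3091 — the structural framework prices exactly that.

framework: Merton structural credit model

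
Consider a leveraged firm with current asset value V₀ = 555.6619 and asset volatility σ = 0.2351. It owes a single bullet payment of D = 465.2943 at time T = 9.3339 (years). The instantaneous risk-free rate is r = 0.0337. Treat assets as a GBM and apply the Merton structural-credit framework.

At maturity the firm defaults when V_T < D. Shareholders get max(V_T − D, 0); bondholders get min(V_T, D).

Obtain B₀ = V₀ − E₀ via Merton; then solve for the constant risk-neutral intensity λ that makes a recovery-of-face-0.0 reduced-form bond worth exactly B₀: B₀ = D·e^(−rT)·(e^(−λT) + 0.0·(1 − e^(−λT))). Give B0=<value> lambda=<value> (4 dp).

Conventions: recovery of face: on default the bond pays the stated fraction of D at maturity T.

B0=295.6101 lambda=0.0149

Work the structural quantities from V₀ = 555.6619 against face 465.2943:
d₁ = [ln(V₀/D) + (r + σ²/2)T] / (σ√T)
   = [ln(555.6619/465.2943) + (0.0337 + 0.5·0.2351²)·9.3339] / (0.2351·√9.3339)
   = [0.177490 + 0.572504] / 0.718264 = 1.044176
d₂ = d₁ − σ√T = 1.044176 − 0.718264 = 0.325912
N(d₁) = 0.851798,  N(d₂) = 0.627754,  e^(−rT) = 0.730116
E₀ = V₀·N(d₁) − D·e^(−rT)·N(d₂)
   = 555.6619·0.851798 − 465.2943·0.730116·0.627754 = 260.051824
B₀ = V₀ − E₀ = 555.6619 − 260.051824 = 295.610076
e^(−λT) = (B₀·e^(rT)/D − 0)/(1 − 0) = (295.6101·1.369646/465.2943 − 0)/1 = 0.87016161
λ = −ln(0.87016161)/9.3339 = 0.014900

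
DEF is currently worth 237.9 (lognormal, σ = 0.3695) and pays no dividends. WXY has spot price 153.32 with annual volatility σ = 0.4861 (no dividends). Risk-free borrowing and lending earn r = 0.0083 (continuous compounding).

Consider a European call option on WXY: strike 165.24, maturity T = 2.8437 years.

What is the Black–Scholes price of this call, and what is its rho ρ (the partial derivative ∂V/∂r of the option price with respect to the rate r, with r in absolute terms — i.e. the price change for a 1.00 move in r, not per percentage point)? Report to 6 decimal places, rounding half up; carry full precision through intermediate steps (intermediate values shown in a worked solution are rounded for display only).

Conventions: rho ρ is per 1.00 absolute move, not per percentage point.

price = 46.112478
ρ = 146.086563

σ√T = 0.4861·√2.8437 = 0.819724
d₁ = (ln(S/K) + (r+σ²/2)T) / (σ√T) = (ln(153.32/165.24) + (0.0083+0.4861²/2)·2.8437) / 0.819724 = (-0.074872 + 0.359576) / 0.819724 = 0.347318
d₂ = d₁ − σ√T = 0.347318 − 0.819724 = -0.472406
e^{−rT} = 0.976674
N(d₁) = 0.635824,  N(d₂) = 0.318318
Call price V = S·N(d₁) − K·e^{−rT}·N(d₂) = 97.484480 − 51.372002 = 46.112478
ρ = K·T·e^{−rT}·N(d₂) = 146.086563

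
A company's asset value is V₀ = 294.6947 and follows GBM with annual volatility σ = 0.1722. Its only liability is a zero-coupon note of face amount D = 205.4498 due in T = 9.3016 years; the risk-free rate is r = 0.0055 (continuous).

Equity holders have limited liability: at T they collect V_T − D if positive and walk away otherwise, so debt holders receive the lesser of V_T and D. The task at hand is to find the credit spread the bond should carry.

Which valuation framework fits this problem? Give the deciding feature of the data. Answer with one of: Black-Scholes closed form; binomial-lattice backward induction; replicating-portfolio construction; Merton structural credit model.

Key observation: the asked-for credit quantity lives on the firm's capital structure — asset value, asset volatility, debt face 205.4498 — which is the structural model's domain.

framework: Merton structural credit model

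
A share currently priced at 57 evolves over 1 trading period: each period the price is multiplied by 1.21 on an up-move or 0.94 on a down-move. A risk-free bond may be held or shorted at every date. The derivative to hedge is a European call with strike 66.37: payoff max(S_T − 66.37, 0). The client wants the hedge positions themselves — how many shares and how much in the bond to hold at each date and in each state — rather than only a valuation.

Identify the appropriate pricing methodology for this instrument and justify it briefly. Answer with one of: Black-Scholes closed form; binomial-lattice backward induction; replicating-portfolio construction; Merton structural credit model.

Key observation: the task asks for the hedge itself — share and bond holdings at every node of the 1-period tree on spot 57 with factors 1.21/0.94 — which is exactly what the replicating-portfolio construction produces.

framework: replicating-portfolio construction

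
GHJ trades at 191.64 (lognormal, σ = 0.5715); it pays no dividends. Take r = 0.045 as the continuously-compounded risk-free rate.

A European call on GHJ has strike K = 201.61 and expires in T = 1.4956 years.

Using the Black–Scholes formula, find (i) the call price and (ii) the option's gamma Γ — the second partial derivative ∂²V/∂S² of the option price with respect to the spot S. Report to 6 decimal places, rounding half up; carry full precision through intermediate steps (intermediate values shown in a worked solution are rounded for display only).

σ√T = 0.5715·√1.4956 = 0.698914
d₁ = (ln(S/K) + (r+σ²/2)T) / (σ√T) = (ln(191.64/201.61) + (0.045+0.5715²/2)·1.4956) / 0.698914 = (-0.050717 + 0.311543) / 0.698914 = 0.373188
d₂ = d₁ − σ√T = 0.373188 − 0.698914 = -0.325727
e^{−rT} = 0.934913
N(d₁) = 0.645496,  N(d₂) = 0.372316
Call price V = S·N(d₁) − K·e^{−rT}·N(d₂) = 123.702769 − 70.176923 = 53.525846
φ(d₁) = (1/√(2π))·e^{−d₁²/2} = 0.372107
Γ = φ(d₁) / (S·σ·√T) = 0.002778

price = 53.525846
Γ = 0.002778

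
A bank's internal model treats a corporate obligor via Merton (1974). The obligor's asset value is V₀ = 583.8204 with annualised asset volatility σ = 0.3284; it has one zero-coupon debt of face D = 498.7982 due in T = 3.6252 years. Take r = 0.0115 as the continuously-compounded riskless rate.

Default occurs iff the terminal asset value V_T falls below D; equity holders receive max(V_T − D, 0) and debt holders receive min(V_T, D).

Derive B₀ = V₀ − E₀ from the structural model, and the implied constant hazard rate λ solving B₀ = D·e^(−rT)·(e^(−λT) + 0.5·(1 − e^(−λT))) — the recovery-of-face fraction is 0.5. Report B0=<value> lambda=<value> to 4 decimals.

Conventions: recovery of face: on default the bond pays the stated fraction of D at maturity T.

Work the structural quantities from V₀ = 583.8204 against face 498.7982:
d₁ = [ln(V₀/D) + (r + σ²/2)T] / (σ√T)
   = [ln(583.8204/498.7982) + (0.0115 + 0.5·0.3284²)·3.6252] / (0.3284·√3.6252)
   = [0.157392 + 0.237172] / 0.625272 = 0.631028
d₂ = d₁ − σ√T = 0.631028 − 0.625272 = 0.005756
N(d₁) = 0.735989,  N(d₂) = 0.502296,  e^(−rT) = 0.959167
E₀ = V₀·N(d₁) − D·e^(−rT)·N(d₂)
   = 583.8204·0.735989 − 498.7982·0.959167·0.502296 = 189.371297
B₀ = V₀ − E₀ = 583.8204 − 189.371297 = 394.449103
e^(−λT) = (B₀·e^(rT)/D − 0.5)/(1 − 0.5) = (394.4491·1.042571/498.7982 − 0.5)/0.5 = 0.64892817
λ = −ln(0.64892817)/3.6252 = 0.119285

B0=394.4491 lambda=0.1193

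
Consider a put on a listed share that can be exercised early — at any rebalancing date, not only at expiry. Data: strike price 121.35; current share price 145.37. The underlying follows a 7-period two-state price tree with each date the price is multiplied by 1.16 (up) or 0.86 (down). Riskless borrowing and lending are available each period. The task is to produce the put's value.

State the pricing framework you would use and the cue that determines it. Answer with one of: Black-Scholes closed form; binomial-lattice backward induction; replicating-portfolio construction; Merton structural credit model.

Key observation: an American put (K = 121.35, S₀ = 145.37) on a 7-date tree has no closed form — the optimal stopping decision is embedded and must be resolved recursively from expiry.

framework: binomial-lattice backward induction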